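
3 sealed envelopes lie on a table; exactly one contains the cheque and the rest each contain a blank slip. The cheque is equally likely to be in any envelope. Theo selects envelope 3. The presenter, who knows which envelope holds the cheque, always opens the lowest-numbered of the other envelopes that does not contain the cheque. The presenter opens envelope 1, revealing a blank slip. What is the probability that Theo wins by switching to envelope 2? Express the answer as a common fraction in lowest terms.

Apply Bayes' rule, conditioning on where the cheque actually is.
If it is in envelope 1 (prior 1/3): the presenter opened envelope 1, so this case is ruled out; weight (1/3)·0 = 0.
If it is in either of envelopes 2 and 3 (prior 1/3 each): envelope 1 is the lowest-numbered option available, probability 1; weight (1/3)·1 = 1/3 each.
The weights sum to 2/3.
So P(the cheque in envelope 2 | the presenter opened envelope 1) = (1/3) / (2/3) = 1/2.

1/2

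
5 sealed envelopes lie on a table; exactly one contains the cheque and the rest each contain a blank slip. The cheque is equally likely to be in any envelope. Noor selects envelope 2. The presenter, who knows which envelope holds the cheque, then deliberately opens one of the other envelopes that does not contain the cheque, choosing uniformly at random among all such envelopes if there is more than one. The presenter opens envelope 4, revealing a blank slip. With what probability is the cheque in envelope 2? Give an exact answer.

Consider each possible location of the cheque in turn.
If it is in any of envelopes 1, 3, and 5 (prior 1/5 each): the presenter has 3 equally likely choices, so probability 1/3; weight (1/5)·(1/3) = 1/15 each.
If it is in envelope 2 (prior 1/5): the presenter has 4 equally likely choices, so probability 1/4; weight (1/5)·(1/4) = 1/20.
If it is in envelope 4 (prior 1/5): the presenter opened envelope 4, so this case is ruled out; weight (1/5)·0 = 0.
The weights sum to 1/4.
So P(the cheque in envelope 2 | the presenter opened envelope 4) = (1/20) / (1/4) = 1/5.

1/5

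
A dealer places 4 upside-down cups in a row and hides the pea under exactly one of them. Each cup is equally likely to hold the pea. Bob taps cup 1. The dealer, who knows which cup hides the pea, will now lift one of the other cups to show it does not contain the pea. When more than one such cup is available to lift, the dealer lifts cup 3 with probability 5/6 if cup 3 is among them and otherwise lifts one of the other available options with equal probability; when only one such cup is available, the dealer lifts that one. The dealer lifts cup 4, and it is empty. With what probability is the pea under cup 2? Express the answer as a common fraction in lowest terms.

2/9

Consider each possible location of the pea in turn.
If it is under cup 1 (prior 1/4): cup 3 is available but not opened; cup 4 gets probability (1 − 5/6)/2 = 1/12; weight (1/4)·(1/12) = 1/48.
If it is under cup 2 (prior 1/4): cup 3 is available but not opened, probability 1/6; weight (1/4)·(1/6) = 1/24.
If it is under cup 3 (prior 1/4): cup 3 holds the prize so is unavailable; the dealer chooses uniformly among the 2 others, probability 1/2; weight (1/4)·(1/2) = 1/8.
If it is under cup 4 (prior 1/4): the dealer opened cup 4, so this case is ruled out; weight (1/4)·0 = 0.
The weights sum to 3/16.
So P(the pea under cup 2 | the dealer opened cup 4) = (1/24) / (3/16) = 2/9.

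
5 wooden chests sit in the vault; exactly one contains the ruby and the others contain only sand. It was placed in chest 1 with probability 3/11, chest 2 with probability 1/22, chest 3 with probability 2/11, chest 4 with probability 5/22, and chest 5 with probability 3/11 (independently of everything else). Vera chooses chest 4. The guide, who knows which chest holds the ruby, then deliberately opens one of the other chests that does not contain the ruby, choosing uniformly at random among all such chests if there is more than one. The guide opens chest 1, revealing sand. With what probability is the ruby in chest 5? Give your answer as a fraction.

24/59

Consider each possible location of the ruby in turn.
If it is in chest 1 (prior 3/11): the guide opened chest 1, so this case is ruled out; weight (3/11)·0 = 0.
If it is in chest 2 (prior 1/22): the guide has 3 equally likely choices, so probability 1/3; weight (1/22)·(1/3) = 1/66.
If it is in chest 3 (prior 2/11): the guide has 3 equally likely choices, so probability 1/3; weight (2/11)·(1/3) = 2/33.
If it is in chest 4 (prior 5/22): the guide has 4 equally likely choices, so probability 1/4; weight (5/22)·(1/4) = 5/88.
If it is in chest 5 (prior 3/11): the guide has 3 equally likely choices, so probability 1/3; weight (3/11)·(1/3) = 1/11.
The weights sum to 59/264.
So P(the ruby in chest 5 | the guide opened chest 1) = (1/11) / (59/264) = 24/59.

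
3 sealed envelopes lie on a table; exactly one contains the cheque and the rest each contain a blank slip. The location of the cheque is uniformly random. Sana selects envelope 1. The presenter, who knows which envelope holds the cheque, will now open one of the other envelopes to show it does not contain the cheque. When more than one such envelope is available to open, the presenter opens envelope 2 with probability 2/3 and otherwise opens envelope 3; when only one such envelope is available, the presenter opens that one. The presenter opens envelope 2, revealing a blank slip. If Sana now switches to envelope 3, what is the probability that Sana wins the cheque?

3/5

Condition on the true location of the cheque.
If it is in envelope 1 (prior 1/3): envelope 2 is available, opened with probability 2/3; weight (1/3)·(2/3) = 2/9.
If it is in envelope 2 (prior 1/3): the presenter opened envelope 2, so this case is ruled out; weight (1/3)·0 = 0.
If it is in envelope 3 (prior 1/3): only envelope 2 is available, probability 1; weight (1/3)·1 = 1/3.
The weights sum to 5/9.
So P(the cheque in envelope 3 | the presenter opened envelope 2) = (1/3) / (5/9) = 3/5.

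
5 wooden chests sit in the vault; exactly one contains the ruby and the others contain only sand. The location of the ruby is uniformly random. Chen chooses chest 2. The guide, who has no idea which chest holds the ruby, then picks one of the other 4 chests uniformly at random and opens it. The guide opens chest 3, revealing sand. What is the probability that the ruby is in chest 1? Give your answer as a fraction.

Consider each possible location of the ruby in turn.
If it is in any of chests 1, 2, 4, and 5 (prior 1/5 each): the guide picks chest 3 with probability 1/4 regardless, and it is not the prize; weight (1/5)·(1/4) = 1/20 each.
If it is in chest 3 (prior 1/5): the guide opened chest 3, so this case is ruled out; weight (1/5)·0 = 0.
The weights sum to 1/5.
So P(the ruby in chest 1 | the guide opened chest 3) = (1/20) / (1/5) = 1/4.

1/4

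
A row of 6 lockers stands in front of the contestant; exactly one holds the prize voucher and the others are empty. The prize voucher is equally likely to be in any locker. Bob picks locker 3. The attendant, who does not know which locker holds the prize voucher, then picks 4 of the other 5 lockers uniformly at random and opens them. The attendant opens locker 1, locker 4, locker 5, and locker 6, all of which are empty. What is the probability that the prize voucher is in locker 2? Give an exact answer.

1/2

Apply Bayes' rule, conditioning on where the prize voucher actually is.
If it is in any of lockers 1, 4, 5, and 6 (prior 1/6 each): that locker was opened and seen not to hold the prize — ruled out; weight (1/6)·0 = 0 each.
If it is in either of lockers 2 and 3 (prior 1/6 each): the attendant picks exactly this set with probability 1/5 regardless, and none is the prize; weight (1/6)·(1/5) = 1/30 each.
The weights sum to 1/15.
So P(the prize voucher in locker 2 | the attendant opened locker 1, locker 4, locker 5, and locker 6) = (1/30) / (1/15) = 1/2.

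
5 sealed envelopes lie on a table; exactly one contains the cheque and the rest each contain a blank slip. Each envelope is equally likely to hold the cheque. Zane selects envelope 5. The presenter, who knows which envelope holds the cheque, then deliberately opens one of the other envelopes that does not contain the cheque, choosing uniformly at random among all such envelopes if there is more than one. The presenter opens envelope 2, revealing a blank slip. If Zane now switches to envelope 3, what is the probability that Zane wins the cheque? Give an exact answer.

4/15

Apply Bayes' rule, conditioning on where the cheque actually is.
If it is in any of envelopes 1, 3, and 4 (prior 1/5 each): the presenter has 3 equally likely choices, so probability 1/3; weight (1/5)·(1/3) = 1/15 each.
If it is in envelope 2 (prior 1/5): the presenter opened envelope 2, so this case is ruled out; weight (1/5)·0 = 0.
If it is in envelope 5 (prior 1/5): the presenter has 4 equally likely choices, so probability 1/4; weight (1/5)·(1/4) = 1/20.
The weights sum to 1/4.
So P(the cheque in envelope 3 | the presenter opened envelope 2) = (1/15) / (1/4) = 4/15.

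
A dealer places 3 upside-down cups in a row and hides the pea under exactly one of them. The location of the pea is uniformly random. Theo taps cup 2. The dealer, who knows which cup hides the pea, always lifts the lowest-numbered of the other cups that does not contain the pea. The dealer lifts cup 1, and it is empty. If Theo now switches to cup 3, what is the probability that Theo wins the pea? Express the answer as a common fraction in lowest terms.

1/2

Condition on the true location of the pea.
If it is under cup 1 (prior 1/3): the dealer opened cup 1, so this case is ruled out; weight (1/3)·0 = 0.
If it is under either of cups 2 and 3 (prior 1/3 each): cup 1 is the lowest-numbered option available, probability 1; weight (1/3)·1 = 1/3 each.
The weights sum to 2/3.
So P(the pea under cup 3 | the dealer opened cup 1) = (1/3) / (2/3) = 1/2.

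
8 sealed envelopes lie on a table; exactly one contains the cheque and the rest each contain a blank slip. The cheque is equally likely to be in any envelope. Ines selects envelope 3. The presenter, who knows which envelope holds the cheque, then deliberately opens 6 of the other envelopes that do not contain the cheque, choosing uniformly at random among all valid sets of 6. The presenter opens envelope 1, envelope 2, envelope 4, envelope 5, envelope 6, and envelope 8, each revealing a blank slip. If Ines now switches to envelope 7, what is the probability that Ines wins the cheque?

7/8

Consider each possible location of the cheque in turn.
If it is in any of envelopes 1, 2, 4, 5, 6, and 8 (prior 1/8 each): that envelope was opened and seen not to hold the prize — ruled out; weight (1/8)·0 = 0 each.
If it is in envelope 3 (prior 1/8): the presenter has 7 equally likely choices, so probability 1/7; weight (1/8)·(1/7) = 1/56.
If it is in envelope 7 (prior 1/8): the presenter has no choice, probability 1; weight (1/8)·1 = 1/8.
The weights sum to 1/7.
So P(the cheque in envelope 7 | the presenter opened envelope 1, envelope 2, envelope 4, envelope 5, envelope 6, and envelope 8) = (1/8) / (1/7) = 7/8.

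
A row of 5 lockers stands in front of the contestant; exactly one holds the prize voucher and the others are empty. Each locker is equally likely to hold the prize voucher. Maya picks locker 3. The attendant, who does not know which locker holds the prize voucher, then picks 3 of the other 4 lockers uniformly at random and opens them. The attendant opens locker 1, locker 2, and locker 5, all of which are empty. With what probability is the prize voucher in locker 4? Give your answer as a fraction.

Because the attendant chose which lockers to open without knowing where the prize voucher is, the choice is independent of the prize location. Learning that none of the 3 opened lockers holds the prize voucher simply rules out those 3 locations and leaves the remaining 2 lockers still equally likely by symmetry.
So P(the prize voucher in locker 4) = 1/2.

1/2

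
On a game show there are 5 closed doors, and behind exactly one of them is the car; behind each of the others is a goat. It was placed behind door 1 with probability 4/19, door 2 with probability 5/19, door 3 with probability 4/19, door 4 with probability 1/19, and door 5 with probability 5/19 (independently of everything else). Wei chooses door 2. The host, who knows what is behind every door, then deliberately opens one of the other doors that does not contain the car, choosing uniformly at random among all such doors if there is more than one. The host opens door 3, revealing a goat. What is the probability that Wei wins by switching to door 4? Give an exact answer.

4/55

Consider each possible location of the car in turn.
If it is behind door 1 (prior 4/19): the host has 3 equally likely choices, so probability 1/3; weight (4/19)·(1/3) = 4/57.
If it is behind door 2 (prior 5/19): the host has 4 equally likely choices, so probability 1/4; weight (5/19)·(1/4) = 5/76.
If it is behind door 3 (prior 4/19): the host opened door 3, so this case is ruled out; weight (4/19)·0 = 0.
If it is behind door 4 (prior 1/19): the host has 3 equally likely choices, so probability 1/3; weight (1/19)·(1/3) = 1/57.
If it is behind door 5 (prior 5/19): the host has 3 equally likely choices, so probability 1/3; weight (5/19)·(1/3) = 5/57.
The weights sum to 55/228.
So P(the car behind door 4 | the host opened door 3) = (1/57) / (55/228) = 4/55.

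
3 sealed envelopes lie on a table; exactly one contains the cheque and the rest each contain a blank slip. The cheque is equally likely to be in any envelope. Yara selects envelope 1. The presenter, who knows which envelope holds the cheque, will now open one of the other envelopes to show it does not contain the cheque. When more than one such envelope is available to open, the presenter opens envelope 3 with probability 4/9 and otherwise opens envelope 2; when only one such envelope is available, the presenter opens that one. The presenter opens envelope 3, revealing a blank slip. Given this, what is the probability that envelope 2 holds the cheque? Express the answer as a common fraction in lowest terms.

9/13

Apply Bayes' rule, conditioning on where the cheque actually is.
If it is in envelope 1 (prior 1/3): envelope 3 is available, opened with probability 4/9; weight (1/3)·(4/9) = 4/27.
If it is in envelope 2 (prior 1/3): only envelope 3 is available, probability 1; weight (1/3)·1 = 1/3.
If it is in envelope 3 (prior 1/3): the presenter opened envelope 3, so this case is ruled out; weight (1/3)·0 = 0.
The weights sum to 13/27.
So P(the cheque in envelope 2 | the presenter opened envelope 3) = (1/3) / (13/27) = 9/13.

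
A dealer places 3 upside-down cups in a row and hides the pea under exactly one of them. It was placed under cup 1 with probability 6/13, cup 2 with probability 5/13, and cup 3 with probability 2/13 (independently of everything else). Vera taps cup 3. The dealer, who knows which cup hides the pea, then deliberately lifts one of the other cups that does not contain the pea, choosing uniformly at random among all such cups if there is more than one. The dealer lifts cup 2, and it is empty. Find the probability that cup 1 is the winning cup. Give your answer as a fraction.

6/7

Condition on the true location of the pea.
If it is under cup 1 (prior 6/13): the dealer has no choice, probability 1; weight (6/13)·1 = 6/13.
If it is under cup 2 (prior 5/13): the dealer opened cup 2, so this case is ruled out; weight (5/13)·0 = 0.
If it is under cup 3 (prior 2/13): the dealer has 2 equally likely choices, so probability 1/2; weight (2/13)·(1/2) = 1/13.
The weights sum to 7/13.
So P(the pea under cup 1 | the dealer opened cup 2) = (6/13) / (7/13) = 6/7.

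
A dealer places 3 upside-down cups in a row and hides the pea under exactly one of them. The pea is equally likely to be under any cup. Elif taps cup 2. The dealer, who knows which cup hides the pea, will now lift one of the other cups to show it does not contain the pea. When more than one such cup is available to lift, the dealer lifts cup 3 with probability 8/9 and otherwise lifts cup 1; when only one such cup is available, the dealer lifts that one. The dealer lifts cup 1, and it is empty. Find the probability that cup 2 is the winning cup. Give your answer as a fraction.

1/10

Condition on the true location of the pea.
If it is under cup 1 (prior 1/3): the dealer opened cup 1, so this case is ruled out; weight (1/3)·0 = 0.
If it is under cup 2 (prior 1/3): cup 3 is available but not opened, probability 1/9; weight (1/3)·(1/9) = 1/27.
If it is under cup 3 (prior 1/3): only cup 1 is available, probability 1; weight (1/3)·1 = 1/3.
The weights sum to 10/27.
So P(the pea under cup 2 | the dealer opened cup 1) = (1/27) / (10/27) = 1/10.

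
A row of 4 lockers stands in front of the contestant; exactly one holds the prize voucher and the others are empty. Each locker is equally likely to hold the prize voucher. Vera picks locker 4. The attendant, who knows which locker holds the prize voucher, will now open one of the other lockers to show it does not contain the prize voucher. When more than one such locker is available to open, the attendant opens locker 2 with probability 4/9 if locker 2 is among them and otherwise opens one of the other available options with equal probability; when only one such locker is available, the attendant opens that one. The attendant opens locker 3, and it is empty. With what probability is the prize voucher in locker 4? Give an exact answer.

Consider each possible location of the prize voucher in turn.
If it is in locker 1 (prior 1/4): locker 2 is available but not opened, probability 5/9; weight (1/4)·(5/9) = 5/36.
If it is in locker 2 (prior 1/4): locker 2 holds the prize so is unavailable; the attendant chooses uniformly among the 2 others, probability 1/2; weight (1/4)·(1/2) = 1/8.
If it is in locker 3 (prior 1/4): the attendant opened locker 3, so this case is ruled out; weight (1/4)·0 = 0.
If it is in locker 4 (prior 1/4): locker 2 is available but not opened; locker 3 gets probability (1 − 4/9)/2 = 5/18; weight (1/4)·(5/18) = 5/72.
The weights sum to 1/3.
So P(the prize voucher in locker 4 | the attendant opened locker 3) = (5/72) / (1/3) = 5/24.

5/24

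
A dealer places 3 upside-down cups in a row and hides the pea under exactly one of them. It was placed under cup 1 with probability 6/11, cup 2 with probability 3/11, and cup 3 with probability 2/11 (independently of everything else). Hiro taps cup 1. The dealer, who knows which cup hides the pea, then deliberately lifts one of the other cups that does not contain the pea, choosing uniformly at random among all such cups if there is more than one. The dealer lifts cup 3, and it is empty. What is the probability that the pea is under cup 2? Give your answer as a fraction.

1/2

Condition on the true location of the pea.
If it is under cup 1 (prior 6/11): the dealer has 2 equally likely choices, so probability 1/2; weight (6/11)·(1/2) = 3/11.
If it is under cup 2 (prior 3/11): the dealer has no choice, probability 1; weight (3/11)·1 = 3/11.
If it is under cup 3 (prior 2/11): the dealer opened cup 3, so this case is ruled out; weight (2/11)·0 = 0.
The weights sum to 6/11.
So P(the pea under cup 2 | the dealer opened cup 3) = (3/11) / (6/11) = 1/2.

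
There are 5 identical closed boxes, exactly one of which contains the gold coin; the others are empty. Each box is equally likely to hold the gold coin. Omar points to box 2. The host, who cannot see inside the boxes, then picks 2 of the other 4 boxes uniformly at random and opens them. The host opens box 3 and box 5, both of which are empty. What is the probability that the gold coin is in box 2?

1/3

Because the host chose which boxes to open without knowing where the gold coin is, the choice is independent of the prize location. Learning that none of the 2 opened boxes holds the gold coin simply rules out those 2 locations and leaves the remaining 3 boxes still equally likely by symmetry.
So P(the gold coin in box 2) = 1/3.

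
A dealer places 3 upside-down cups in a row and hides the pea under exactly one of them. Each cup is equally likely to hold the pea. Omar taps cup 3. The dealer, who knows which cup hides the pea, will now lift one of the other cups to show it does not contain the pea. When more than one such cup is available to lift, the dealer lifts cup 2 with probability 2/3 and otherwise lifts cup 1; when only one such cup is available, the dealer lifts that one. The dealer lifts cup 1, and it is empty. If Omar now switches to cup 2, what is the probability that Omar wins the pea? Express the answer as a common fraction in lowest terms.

3/4

Consider each possible location of the pea in turn.
If it is under cup 1 (prior 1/3): the dealer opened cup 1, so this case is ruled out; weight (1/3)·0 = 0.
If it is under cup 2 (prior 1/3): only cup 1 is available, probability 1; weight (1/3)·1 = 1/3.
If it is under cup 3 (prior 1/3): cup 2 is available but not opened, probability 1/3; weight (1/3)·(1/3) = 1/9.
The weights sum to 4/9.
So P(the pea under cup 2 | the dealer opened cup 1) = (1/3) / (4/9) = 3/4.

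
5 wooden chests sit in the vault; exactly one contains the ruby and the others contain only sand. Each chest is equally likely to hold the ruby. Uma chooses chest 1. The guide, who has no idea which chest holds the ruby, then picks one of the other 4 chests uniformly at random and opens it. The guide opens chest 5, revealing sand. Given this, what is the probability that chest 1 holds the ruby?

Because the guide chose which chest to open without knowing where the ruby is, the choice is independent of the prize location. Learning that chest 5 does not hold the ruby simply rules out that one location and leaves the remaining 4 chests still equally likely by symmetry.
So P(the ruby in chest 1) = 1/4.

1/4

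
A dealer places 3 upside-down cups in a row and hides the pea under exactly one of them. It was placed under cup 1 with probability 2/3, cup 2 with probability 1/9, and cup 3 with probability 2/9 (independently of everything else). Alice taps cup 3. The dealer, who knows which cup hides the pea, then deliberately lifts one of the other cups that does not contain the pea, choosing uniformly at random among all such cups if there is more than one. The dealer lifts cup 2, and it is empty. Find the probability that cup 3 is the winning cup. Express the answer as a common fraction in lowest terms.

1/7

Condition on the true location of the pea.
If it is under cup 1 (prior 2/3): the dealer has no choice, probability 1; weight (2/3)·1 = 2/3.
If it is under cup 2 (prior 1/9): the dealer opened cup 2, so this case is ruled out; weight (1/9)·0 = 0.
If it is under cup 3 (prior 2/9): the dealer has 2 equally likely choices, so probability 1/2; weight (2/9)·(1/2) = 1/9.
The weights sum to 7/9.
So P(the pea under cup 3 | the dealer opened cup 2) = (1/9) / (7/9) = 1/7.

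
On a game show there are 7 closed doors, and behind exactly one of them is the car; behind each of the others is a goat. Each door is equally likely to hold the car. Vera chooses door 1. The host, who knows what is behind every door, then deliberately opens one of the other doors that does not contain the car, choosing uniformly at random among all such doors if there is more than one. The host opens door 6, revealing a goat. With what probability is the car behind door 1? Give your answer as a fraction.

Consider each possible location of the car in turn.
If it is behind door 1 (prior 1/7): the host has 6 equally likely choices, so probability 1/6; weight (1/7)·(1/6) = 1/42.
If it is behind any of doors 2, 3, 4, 5, and 7 (prior 1/7 each): the host has 5 equally likely choices, so probability 1/5; weight (1/7)·(1/5) = 1/35 each.
If it is behind door 6 (prior 1/7): the host opened door 6, so this case is ruled out; weight (1/7)·0 = 0.
The weights sum to 1/6.
So P(the car behind door 1 | the host opened door 6) = (1/42) / (1/6) = 1/7.

1/7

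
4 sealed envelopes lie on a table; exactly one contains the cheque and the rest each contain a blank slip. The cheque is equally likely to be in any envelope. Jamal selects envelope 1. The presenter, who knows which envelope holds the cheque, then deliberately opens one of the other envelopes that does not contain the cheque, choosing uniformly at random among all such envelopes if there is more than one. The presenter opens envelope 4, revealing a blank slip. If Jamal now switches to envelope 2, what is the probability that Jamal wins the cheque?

Consider each possible location of the cheque in turn.
If it is in envelope 1 (prior 1/4): the presenter has 3 equally likely choices, so probability 1/3; weight (1/4)·(1/3) = 1/12.
If it is in either of envelopes 2 and 3 (prior 1/4 each): the presenter has 2 equally likely choices, so probability 1/2; weight (1/4)·(1/2) = 1/8 each.
If it is in envelope 4 (prior 1/4): the presenter opened envelope 4, so this case is ruled out; weight (1/4)·0 = 0.
The weights sum to 1/3.
So P(the cheque in envelope 2 | the presenter opened envelope 4) = (1/8) / (1/3) = 3/8.

3/8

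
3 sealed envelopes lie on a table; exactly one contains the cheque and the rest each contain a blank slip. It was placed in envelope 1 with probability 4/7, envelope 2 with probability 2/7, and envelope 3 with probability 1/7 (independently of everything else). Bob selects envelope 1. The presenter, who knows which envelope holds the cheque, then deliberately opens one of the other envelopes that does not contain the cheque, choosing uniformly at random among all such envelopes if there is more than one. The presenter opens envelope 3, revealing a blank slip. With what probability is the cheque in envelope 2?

1/2

Consider each possible location of the cheque in turn.
If it is in envelope 1 (prior 4/7): the presenter has 2 equally likely choices, so probability 1/2; weight (4/7)·(1/2) = 2/7.
If it is in envelope 2 (prior 2/7): the presenter has no choice, probability 1; weight (2/7)·1 = 2/7.
If it is in envelope 3 (prior 1/7): the presenter opened envelope 3, so this case is ruled out; weight (1/7)·0 = 0.
The weights sum to 4/7.
So P(the cheque in envelope 2 | the presenter opened envelope 3) = (2/7) / (4/7) = 1/2.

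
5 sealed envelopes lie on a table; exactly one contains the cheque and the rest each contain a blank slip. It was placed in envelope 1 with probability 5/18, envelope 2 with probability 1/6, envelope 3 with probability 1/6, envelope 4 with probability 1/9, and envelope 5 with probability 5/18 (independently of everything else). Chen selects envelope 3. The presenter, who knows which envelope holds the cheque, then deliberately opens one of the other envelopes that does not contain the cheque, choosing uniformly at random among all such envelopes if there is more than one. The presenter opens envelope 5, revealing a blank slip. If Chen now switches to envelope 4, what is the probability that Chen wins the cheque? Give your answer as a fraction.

8/49

Condition on the true location of the cheque.
If it is in envelope 1 (prior 5/18): the presenter has 3 equally likely choices, so probability 1/3; weight (5/18)·(1/3) = 5/54.
If it is in envelope 2 (prior 1/6): the presenter has 3 equally likely choices, so probability 1/3; weight (1/6)·(1/3) = 1/18.
If it is in envelope 3 (prior 1/6): the presenter has 4 equally likely choices, so probability 1/4; weight (1/6)·(1/4) = 1/24.
If it is in envelope 4 (prior 1/9): the presenter has 3 equally likely choices, so probability 1/3; weight (1/9)·(1/3) = 1/27.
If it is in envelope 5 (prior 5/18): the presenter opened envelope 5, so this case is ruled out; weight (5/18)·0 = 0.
The weights sum to 49/216.
So P(the cheque in envelope 4 | the presenter opened envelope 5) = (1/27) / (49/216) = 8/49.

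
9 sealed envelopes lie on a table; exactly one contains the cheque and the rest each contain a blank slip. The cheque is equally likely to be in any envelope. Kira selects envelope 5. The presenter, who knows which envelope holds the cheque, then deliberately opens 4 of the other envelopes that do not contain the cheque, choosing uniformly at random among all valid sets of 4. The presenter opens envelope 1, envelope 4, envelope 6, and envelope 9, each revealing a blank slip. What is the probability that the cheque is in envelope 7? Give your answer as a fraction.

2/9

Apply Bayes' rule, conditioning on where the cheque actually is.
If it is in any of envelopes 1, 4, 6, and 9 (prior 1/9 each): that envelope was opened and seen not to hold the prize — ruled out; weight (1/9)·0 = 0 each.
If it is in any of envelopes 2, 3, 7, and 8 (prior 1/9 each): the presenter has 35 equally likely choices, so probability 1/35; weight (1/9)·(1/35) = 1/315 each.
If it is in envelope 5 (prior 1/9): the presenter has 70 equally likely choices, so probability 1/70; weight (1/9)·(1/70) = 1/630.
The weights sum to 1/70.
So P(the cheque in envelope 7 | the presenter opened envelope 1, envelope 4, envelope 6, and envelope 9) = (1/315) / (1/70) = 2/9.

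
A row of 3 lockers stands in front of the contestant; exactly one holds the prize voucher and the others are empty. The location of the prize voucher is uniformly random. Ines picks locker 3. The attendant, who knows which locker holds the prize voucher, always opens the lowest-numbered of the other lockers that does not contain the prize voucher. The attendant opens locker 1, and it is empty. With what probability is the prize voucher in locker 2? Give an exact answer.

1/2

Apply Bayes' rule, conditioning on where the prize voucher actually is.
If it is in locker 1 (prior 1/3): the attendant opened locker 1, so this case is ruled out; weight (1/3)·0 = 0.
If it is in either of lockers 2 and 3 (prior 1/3 each): locker 1 is the lowest-numbered option available, probability 1; weight (1/3)·1 = 1/3 each.
The weights sum to 2/3.
So P(the prize voucher in locker 2 | the attendant opened locker 1) = (1/3) / (2/3) = 1/2.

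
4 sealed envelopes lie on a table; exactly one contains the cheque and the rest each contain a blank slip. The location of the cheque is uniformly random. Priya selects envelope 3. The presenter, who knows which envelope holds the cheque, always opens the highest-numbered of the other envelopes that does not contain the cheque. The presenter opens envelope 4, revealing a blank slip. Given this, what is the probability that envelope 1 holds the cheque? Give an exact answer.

Condition on the true location of the cheque.
If it is in any of envelopes 1, 2, and 3 (prior 1/4 each): envelope 4 is the highest-numbered option available, probability 1; weight (1/4)·1 = 1/4 each.
If it is in envelope 4 (prior 1/4): the presenter opened envelope 4, so this case is ruled out; weight (1/4)·0 = 0.
The weights sum to 3/4.
So P(the cheque in envelope 1 | the presenter opened envelope 4) = (1/4) / (3/4) = 1/3.

1/3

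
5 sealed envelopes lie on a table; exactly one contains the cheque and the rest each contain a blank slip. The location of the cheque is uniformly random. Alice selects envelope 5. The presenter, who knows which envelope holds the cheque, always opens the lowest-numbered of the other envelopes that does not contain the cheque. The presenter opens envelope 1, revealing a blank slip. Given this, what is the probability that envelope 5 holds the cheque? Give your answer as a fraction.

1/4

Consider each possible location of the cheque in turn.
If it is in envelope 1 (prior 1/5): the presenter opened envelope 1, so this case is ruled out; weight (1/5)·0 = 0.
If it is in any of envelopes 2, 3, 4, and 5 (prior 1/5 each): envelope 1 is the lowest-numbered option available, probability 1; weight (1/5)·1 = 1/5 each.
The weights sum to 4/5.
So P(the cheque in envelope 5 | the presenter opened envelope 1) = (1/5) / (4/5) = 1/4.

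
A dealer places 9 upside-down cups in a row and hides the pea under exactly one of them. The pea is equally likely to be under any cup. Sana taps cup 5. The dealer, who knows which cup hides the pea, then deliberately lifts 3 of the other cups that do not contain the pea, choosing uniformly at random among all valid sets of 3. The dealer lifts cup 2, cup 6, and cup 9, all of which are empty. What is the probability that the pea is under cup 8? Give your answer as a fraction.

8/45

Apply Bayes' rule, conditioning on where the pea actually is.
If it is under any of cups 1, 3, 4, 7, and 8 (prior 1/9 each): the dealer has 35 equally likely choices, so probability 1/35; weight (1/9)·(1/35) = 1/315 each.
If it is under any of cups 2, 6, and 9 (prior 1/9 each): that cup was opened and seen not to hold the prize — ruled out; weight (1/9)·0 = 0 each.
If it is under cup 5 (prior 1/9): the dealer has 56 equally likely choices, so probability 1/56; weight (1/9)·(1/56) = 1/504.
The weights sum to 1/56.
So P(the pea under cup 8 | the dealer opened cup 2, cup 6, and cup 9) = (1/315) / (1/56) = 8/45.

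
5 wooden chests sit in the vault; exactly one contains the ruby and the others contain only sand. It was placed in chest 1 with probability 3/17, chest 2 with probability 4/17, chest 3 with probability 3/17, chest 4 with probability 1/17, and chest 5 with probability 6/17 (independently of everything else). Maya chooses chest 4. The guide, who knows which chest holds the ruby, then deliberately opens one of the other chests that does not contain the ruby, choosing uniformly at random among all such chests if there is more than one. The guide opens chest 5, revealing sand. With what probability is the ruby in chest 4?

3/43

Condition on the true location of the ruby.
If it is in either of chests 1 and 3 (prior 3/17 each): the guide has 3 equally likely choices, so probability 1/3; weight (3/17)·(1/3) = 1/17 each.
If it is in chest 2 (prior 4/17): the guide has 3 equally likely choices, so probability 1/3; weight (4/17)·(1/3) = 4/51.
If it is in chest 4 (prior 1/17): the guide has 4 equally likely choices, so probability 1/4; weight (1/17)·(1/4) = 1/68.
If it is in chest 5 (prior 6/17): the guide opened chest 5, so this case is ruled out; weight (6/17)·0 = 0.
The weights sum to 43/204.
So P(the ruby in chest 4 | the guide opened chest 5) = (1/68) / (43/204) = 3/43.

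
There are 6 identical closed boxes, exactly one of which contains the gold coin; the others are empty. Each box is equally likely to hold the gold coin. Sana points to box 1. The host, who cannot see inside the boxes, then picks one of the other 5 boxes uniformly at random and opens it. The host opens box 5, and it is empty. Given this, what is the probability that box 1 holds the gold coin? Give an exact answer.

1/5

Because the host chose which box to open without knowing where the gold coin is, the choice is independent of the prize location. Learning that box 5 does not hold the gold coin simply rules out that one location and leaves the remaining 5 boxes still equally likely by symmetry.
So P(the gold coin in box 1) = 1/5.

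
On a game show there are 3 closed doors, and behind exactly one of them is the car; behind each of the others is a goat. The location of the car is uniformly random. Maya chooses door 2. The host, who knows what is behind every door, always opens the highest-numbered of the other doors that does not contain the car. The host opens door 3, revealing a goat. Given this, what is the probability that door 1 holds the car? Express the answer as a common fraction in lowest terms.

Condition on the true location of the car.
If it is behind either of doors 1 and 2 (prior 1/3 each): door 3 is the highest-numbered option available, probability 1; weight (1/3)·1 = 1/3 each.
If it is behind door 3 (prior 1/3): the host opened door 3, so this case is ruled out; weight (1/3)·0 = 0.
The weights sum to 2/3.
So P(the car behind door 1 | the host opened door 3) = (1/3) / (2/3) = 1/2.

1/2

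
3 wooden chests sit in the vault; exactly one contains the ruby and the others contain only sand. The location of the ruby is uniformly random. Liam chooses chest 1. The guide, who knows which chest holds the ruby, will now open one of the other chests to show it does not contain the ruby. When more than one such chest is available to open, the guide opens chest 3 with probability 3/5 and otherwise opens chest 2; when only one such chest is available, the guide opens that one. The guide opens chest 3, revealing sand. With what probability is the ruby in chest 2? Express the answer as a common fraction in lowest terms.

5/8

Apply Bayes' rule, conditioning on where the ruby actually is.
If it is in chest 1 (prior 1/3): chest 3 is available, opened with probability 3/5; weight (1/3)·(3/5) = 1/5.
If it is in chest 2 (prior 1/3): only chest 3 is available, probability 1; weight (1/3)·1 = 1/3.
If it is in chest 3 (prior 1/3): the guide opened chest 3, so this case is ruled out; weight (1/3)·0 = 0.
The weights sum to 8/15.
So P(the ruby in chest 2 | the guide opened chest 3) = (1/3) / (8/15) = 5/8.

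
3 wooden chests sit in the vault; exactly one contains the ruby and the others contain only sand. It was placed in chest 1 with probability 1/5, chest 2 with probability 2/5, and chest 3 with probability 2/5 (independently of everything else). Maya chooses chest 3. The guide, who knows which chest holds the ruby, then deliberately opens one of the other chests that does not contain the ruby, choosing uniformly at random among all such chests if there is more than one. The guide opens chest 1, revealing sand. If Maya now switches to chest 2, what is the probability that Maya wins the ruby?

2/3

Condition on the true location of the ruby.
If it is in chest 1 (prior 1/5): the guide opened chest 1, so this case is ruled out; weight (1/5)·0 = 0.
If it is in chest 2 (prior 2/5): the guide has no choice, probability 1; weight (2/5)·1 = 2/5.
If it is in chest 3 (prior 2/5): the guide has 2 equally likely choices, so probability 1/2; weight (2/5)·(1/2) = 1/5.
The weights sum to 3/5.
So P(the ruby in chest 2 | the guide opened chest 1) = (2/5) / (3/5) = 2/3.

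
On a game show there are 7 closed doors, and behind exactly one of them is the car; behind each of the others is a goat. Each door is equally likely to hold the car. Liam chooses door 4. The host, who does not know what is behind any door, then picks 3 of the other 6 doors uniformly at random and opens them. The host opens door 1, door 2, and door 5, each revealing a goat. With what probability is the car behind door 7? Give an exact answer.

Condition on the true location of the car.
If it is behind any of doors 1, 2, and 5 (prior 1/7 each): that door was opened and seen not to hold the prize — ruled out; weight (1/7)·0 = 0 each.
If it is behind any of doors 3, 4, 6, and 7 (prior 1/7 each): the host picks exactly this set with probability 1/20 regardless, and none is the prize; weight (1/7)·(1/20) = 1/140 each.
The weights sum to 1/35.
So P(the car behind door 7 | the host opened door 1, door 2, and door 5) = (1/140) / (1/35) = 1/4.

1/4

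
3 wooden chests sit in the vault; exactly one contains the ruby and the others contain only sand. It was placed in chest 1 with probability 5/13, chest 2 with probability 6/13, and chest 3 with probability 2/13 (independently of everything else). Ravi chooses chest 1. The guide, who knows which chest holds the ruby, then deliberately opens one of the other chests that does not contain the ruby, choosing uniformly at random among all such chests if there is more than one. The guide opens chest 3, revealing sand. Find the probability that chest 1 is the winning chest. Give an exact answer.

5/17

Apply Bayes' rule, conditioning on where the ruby actually is.
If it is in chest 1 (prior 5/13): the guide has 2 equally likely choices, so probability 1/2; weight (5/13)·(1/2) = 5/26.
If it is in chest 2 (prior 6/13): the guide has no choice, probability 1; weight (6/13)·1 = 6/13.
If it is in chest 3 (prior 2/13): the guide opened chest 3, so this case is ruled out; weight (2/13)·0 = 0.
The weights sum to 17/26.
So P(the ruby in chest 1 | the guide opened chest 3) = (5/26) / (17/26) = 5/17.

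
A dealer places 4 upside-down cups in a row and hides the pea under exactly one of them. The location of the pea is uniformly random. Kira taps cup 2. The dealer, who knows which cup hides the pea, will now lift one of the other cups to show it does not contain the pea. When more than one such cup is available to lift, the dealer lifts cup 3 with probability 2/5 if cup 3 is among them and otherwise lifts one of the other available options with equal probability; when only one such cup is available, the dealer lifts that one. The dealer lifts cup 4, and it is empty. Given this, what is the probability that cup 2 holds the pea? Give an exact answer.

3/14

Condition on the true location of the pea.
If it is under cup 1 (prior 1/4): cup 3 is available but not opened, probability 3/5; weight (1/4)·(3/5) = 3/20.
If it is under cup 2 (prior 1/4): cup 3 is available but not opened; cup 4 gets probability (1 − 2/5)/2 = 3/10; weight (1/4)·(3/10) = 3/40.
If it is under cup 3 (prior 1/4): cup 3 holds the prize so is unavailable; the dealer chooses uniformly among the 2 others, probability 1/2; weight (1/4)·(1/2) = 1/8.
If it is under cup 4 (prior 1/4): the dealer opened cup 4, so this case is ruled out; weight (1/4)·0 = 0.
The weights sum to 7/20.
So P(the pea under cup 2 | the dealer opened cup 4) = (3/40) / (7/20) = 3/14.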